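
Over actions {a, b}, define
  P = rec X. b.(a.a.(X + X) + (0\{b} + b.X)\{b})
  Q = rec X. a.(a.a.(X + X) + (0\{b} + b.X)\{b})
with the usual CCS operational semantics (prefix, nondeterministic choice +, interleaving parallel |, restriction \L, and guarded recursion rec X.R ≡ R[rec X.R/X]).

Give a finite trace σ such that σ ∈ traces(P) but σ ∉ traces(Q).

LTS(P): 4 reachable states
  s0 = rec X. b.(a.a.(X + X) + (0\{b} + b.X)\{b}) → ··b··> s1
  s1 = a.a.((rec X. b.(a.a.(X + X) + (0\{b} + b.X)\{b})) + (rec X. b.(a.a.(X + X) + (0\{b} + b.X)\{b}))) + (0\{b} + b.(rec X. b.(a.a.(X + X) + (0\{b} + b.X)\{b})))\{b} → ··a··> s2
  s2 = a.((rec X. b.(a.a.(X + X) + (0\{b} + b.X)\{b})) + (rec X. b.(a.a.(X + X) + (0\{b} + b.X)\{b}))) → ··a··> s3
  s3 = (rec X. b.(a.a.(X + X) + (0\{b} + b.X)\{b})) + (rec X. b.(a.a.(X + X) + (0\{b} + b.X)\{b})) → ··b··> s1
LTS(Q): 4 reachable states
  t0 = rec X. a.(a.a.(X + X) + (0\{b} + b.X)\{b}) → ··a··> t1
  t1 = a.a.((rec X. a.(a.a.(X + X) + (0\{b} + b.X)\{b})) + (rec X. a.(a.a.(X + X) + (0\{b} + b.X)\{b}))) + (0\{b} + b.(rec X. a.(a.a.(X + X) + (0\{b} + b.X)\{b})))\{b} → ··a··> t2
  t2 = a.((rec X. a.(a.a.(X + X) + (0\{b} + b.X)\{b})) + (rec X. a.(a.a.(X + X) + (0\{b} + b.X)\{b}))) → ··a··> t3
  t3 = (rec X. a.(a.a.(X + X) + (0\{b} + b.X)\{b})) + (rec X. a.(a.a.(X + X) + (0\{b} + b.X)\{b})) → ··a··> t1
Run σ = ⟨b⟩ on P: start {s0}
  step 1 (b): {s1}
  P completes σ.
Run σ = ⟨b⟩ on Q: start {t0}
  step 1 (b): ∅  — Q cannot continue

b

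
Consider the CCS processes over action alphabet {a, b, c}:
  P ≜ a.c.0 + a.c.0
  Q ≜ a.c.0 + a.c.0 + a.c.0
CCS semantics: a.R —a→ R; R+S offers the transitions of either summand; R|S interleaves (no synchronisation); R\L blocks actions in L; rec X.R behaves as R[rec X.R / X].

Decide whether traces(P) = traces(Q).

Reachable graph of P (3 states):
  m0 = a.c.0 + a.c.0 ⊢ =a=> m1
  m1 = c.0 ⊢ =c=> m2
  m2 = 0 ⊢ ·
Reachable graph of Q (3 states):
  n0 = a.c.0 + a.c.0 + a.c.0 ⊢ =a=> n1
  n1 = c.0 ⊢ =c=> n2
  n2 = 0 ⊢ ·
Coarsest stable partition (strong bisimilarity classes):
  B0 = {m0, n0}
  B1 = {m1, n1}
  B2 = {m2, n2}
m0 ∈ B0, n0 ∈ B0 → same block
Bisimilar ⇒ trace-equivalent.

trace-equivalent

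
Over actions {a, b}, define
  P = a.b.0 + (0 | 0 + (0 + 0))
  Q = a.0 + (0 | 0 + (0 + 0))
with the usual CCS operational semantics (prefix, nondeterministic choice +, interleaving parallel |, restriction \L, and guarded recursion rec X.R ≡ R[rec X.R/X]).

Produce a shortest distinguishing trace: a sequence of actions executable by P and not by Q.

P's transition system — 3 states:
  s0 = a.b.0 + (0 | 0 + (0 + 0)) → --a--▸ s1
  s1 = b.0 → --b--▸ s2
  s2 = 0 → stopped
Q's transition system — 2 states:
  t0 = a.0 + (0 | 0 + (0 + 0)) → --a--▸ t1
  t1 = 0 → stopped
Trace ⟨ab⟩ through P, begin at {s0}:
  [1] a ⇒ {s1}
  [2] b ⇒ {s2}
  — P admits the full trace.
Trace ⟨ab⟩ through Q, begin at {t0}:
  [1] a ⇒ {t1}
  [2] b ⇒ ∅  — Q cannot continue

ab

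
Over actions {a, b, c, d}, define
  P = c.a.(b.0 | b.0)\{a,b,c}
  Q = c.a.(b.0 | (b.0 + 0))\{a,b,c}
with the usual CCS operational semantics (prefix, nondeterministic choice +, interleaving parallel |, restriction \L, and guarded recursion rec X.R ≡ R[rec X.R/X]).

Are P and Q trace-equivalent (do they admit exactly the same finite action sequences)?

LTS(P): 3 reachable states
  m0 = c.a.(b.0 | b.0)\{a,b,c} ⊢ ··c··> m1
  m1 = a.(b.0 | b.0)\{a,b,c} ⊢ ··a··> m2
  m2 = (b.0 | b.0)\{a,b,c} ⊢ ·
LTS(Q): 3 reachable states
  n0 = c.a.(b.0 | (b.0 + 0))\{a,b,c} ⊢ ··c··> n1
  n1 = a.(b.0 | (b.0 + 0))\{a,b,c} ⊢ ··a··> n2
  n2 = (b.0 | (b.0 + 0))\{a,b,c} ⊢ ·
Partition-refinement fixed point:
  B0 = {m0, n0}
  B1 = {m1, n1}
  B2 = {m2, n2}
m0 ∈ B0, n0 ∈ B0 → same block
Bisimilar ⇒ trace-equivalent.

traces(P) = traces(Q)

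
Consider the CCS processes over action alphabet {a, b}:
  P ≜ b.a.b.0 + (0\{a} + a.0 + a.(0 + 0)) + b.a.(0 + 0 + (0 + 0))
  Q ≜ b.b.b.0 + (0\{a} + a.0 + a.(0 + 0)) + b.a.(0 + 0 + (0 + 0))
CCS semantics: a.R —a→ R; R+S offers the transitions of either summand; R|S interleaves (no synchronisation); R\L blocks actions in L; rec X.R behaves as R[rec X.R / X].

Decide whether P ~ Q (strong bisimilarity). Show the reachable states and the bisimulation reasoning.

NO

P's transition system — 7 states:
  s0 = b.a.b.0 + (0\{a} + a.0 + a.(0 + 0)) + b.a.(0 + 0 + (0 + 0)) | -a-> s1, -a-> s2, -b-> s3, -b-> s4
  s1 = 0 | deadlocked
  s2 = 0 + 0 | deadlocked
  s3 = a.(0 + 0 + (0 + 0)) | -a-> s5
  s4 = a.b.0 | -a-> s6
  s5 = 0 + 0 + (0 + 0) | deadlocked
  s6 = b.0 | -b-> s1
Q's transition system — 7 states:
  t0 = b.b.b.0 + (0\{a} + a.0 + a.(0 + 0)) + b.a.(0 + 0 + (0 + 0)) | -a-> t1, -a-> t2, -b-> t3, -b-> t4
  t1 = 0 | deadlocked
  t2 = 0 + 0 | deadlocked
  t3 = a.(0 + 0 + (0 + 0)) | -a-> t5
  t4 = b.b.0 | -b-> t6
  t5 = 0 + 0 + (0 + 0) | deadlocked
  t6 = b.0 | -b-> t1
Partition-refinement fixed point:
  B0 = {s0}
  B1 = {s1, s2, s5, t1, t2, t5}
  B2 = {s3, t3}
  B3 = {s4}
  B4 = {s6, t6}
  B5 = {t0}
  B6 = {t4}
s0 ∈ B0, t0 ∈ B5 → different blocks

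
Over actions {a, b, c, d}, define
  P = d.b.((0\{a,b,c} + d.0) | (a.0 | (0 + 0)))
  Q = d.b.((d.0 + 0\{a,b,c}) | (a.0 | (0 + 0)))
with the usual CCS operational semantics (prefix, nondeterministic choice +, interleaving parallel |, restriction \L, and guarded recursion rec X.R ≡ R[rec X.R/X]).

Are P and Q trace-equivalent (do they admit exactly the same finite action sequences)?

Reachable graph of P (6 states):
  s0 = d.b.((0\{a,b,c} + d.0) | (a.0 | (0 + 0))) → -d-> s1
  s1 = b.((0\{a,b,c} + d.0) | (a.0 | (0 + 0))) → -b-> s2
  s2 = (0\{a,b,c} + d.0) | (a.0 | (0 + 0)) → -a-> s3, -d-> s4
  s3 = (0\{a,b,c} + d.0) | (0 | (0 + 0)) → -d-> s5
  s4 = 0 | (a.0 | (0 + 0)) → -a-> s5
  s5 = 0 | (0 | (0 + 0)) → ∅
Reachable graph of Q (6 states):
  t0 = d.b.((d.0 + 0\{a,b,c}) | (a.0 | (0 + 0))) → -d-> t1
  t1 = b.((d.0 + 0\{a,b,c}) | (a.0 | (0 + 0))) → -b-> t2
  t2 = (d.0 + 0\{a,b,c}) | (a.0 | (0 + 0)) → -a-> t3, -d-> t4
  t3 = (d.0 + 0\{a,b,c}) | (0 | (0 + 0)) → -d-> t5
  t4 = 0 | (a.0 | (0 + 0)) → -a-> t5
  t5 = 0 | (0 | (0 + 0)) → ∅
Bisimilarity quotient blocks:
  B0 = {s0, t0}
  B1 = {s1, t1}
  B2 = {s2, t2}
  B3 = {s3, t3}
  B4 = {s5, t5}
  B5 = {s4, t4}
s0 ∈ B0, t0 ∈ B0 → same block
Bisimilar ⇒ trace-equivalent.

trace-equivalent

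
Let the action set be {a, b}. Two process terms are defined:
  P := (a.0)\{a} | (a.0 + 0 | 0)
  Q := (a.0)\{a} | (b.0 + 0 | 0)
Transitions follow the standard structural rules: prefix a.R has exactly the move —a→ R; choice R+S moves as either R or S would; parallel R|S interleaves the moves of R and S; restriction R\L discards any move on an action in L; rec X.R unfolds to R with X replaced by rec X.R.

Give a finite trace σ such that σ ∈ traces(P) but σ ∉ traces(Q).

P's transition system — 2 states:
  s0 = (a.0)\{a} | (a.0 + 0 | 0) ⊢ —a→ s1
  s1 = (a.0)\{a} | 0 ⊢ ·
Q's transition system — 2 states:
  t0 = (a.0)\{a} | (b.0 + 0 | 0) ⊢ —b→ t1
  t1 = (a.0)\{a} | 0 ⊢ ·
Trace ⟨a⟩ through P, begin at {s0}:
  [1] a ⇒ {s1}
  ✓ P
Trace ⟨a⟩ through Q, begin at {t0}:
  [1] a ⇒ no successor for Q

a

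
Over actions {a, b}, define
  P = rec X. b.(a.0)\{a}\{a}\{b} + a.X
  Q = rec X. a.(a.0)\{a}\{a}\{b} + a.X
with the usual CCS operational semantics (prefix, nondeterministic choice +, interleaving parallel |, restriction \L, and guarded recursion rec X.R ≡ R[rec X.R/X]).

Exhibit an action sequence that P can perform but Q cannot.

b

Reachable graph of P (2 states):
  u0 = rec X. b.(a.0)\{a}\{a}\{b} + a.X :: —a→ u0, —b→ u1
  u1 = (a.0)\{a}\{a}\{b} :: ∅
Reachable graph of Q (2 states):
  v0 = rec X. a.(a.0)\{a}\{a}\{b} + a.X :: —a→ v0, —a→ v1
  v1 = (a.0)\{a}\{a}\{b} :: ∅
Trace ⟨b⟩ through P, begin at {u0}:
  [1] b ⇒ {u1}
  ✓ P
Trace ⟨b⟩ through Q, begin at {v0}:
  [1] b ⇒ ∅ (Q stuck)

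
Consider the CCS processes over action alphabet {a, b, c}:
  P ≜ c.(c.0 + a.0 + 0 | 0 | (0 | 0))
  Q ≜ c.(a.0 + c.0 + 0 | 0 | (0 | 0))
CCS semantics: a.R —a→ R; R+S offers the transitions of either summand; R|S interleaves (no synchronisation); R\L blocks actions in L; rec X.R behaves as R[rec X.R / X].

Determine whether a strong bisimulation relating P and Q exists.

bisimilar

P's transition system — 3 states:
  s0 = c.(c.0 + a.0 + 0 | 0 | (0 | 0)) | --c--▸ s1
  s1 = c.0 + a.0 + 0 | 0 | (0 | 0) | --a--▸ s2, --c--▸ s2
  s2 = 0 | stopped
Q's transition system — 3 states:
  t0 = c.(a.0 + c.0 + 0 | 0 | (0 | 0)) | --c--▸ t1
  t1 = a.0 + c.0 + 0 | 0 | (0 | 0) | --a--▸ t2, --c--▸ t2
  t2 = 0 | stopped
Coarsest stable partition (strong bisimilarity classes):
  B0 = {s0, t0}
  B1 = {s1, t1}
  B2 = {s2, t2}
s0 ∈ B0, t0 ∈ B0 → same block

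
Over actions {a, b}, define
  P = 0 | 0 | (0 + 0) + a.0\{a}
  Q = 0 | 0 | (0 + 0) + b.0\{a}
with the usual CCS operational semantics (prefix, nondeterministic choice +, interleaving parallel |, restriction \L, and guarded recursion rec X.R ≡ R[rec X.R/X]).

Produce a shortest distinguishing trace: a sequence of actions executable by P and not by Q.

a

Reachable graph of P (2 states):
  s0 = 0 | 0 | (0 + 0) + a.0\{a} ⊢ --a--▸ s1
  s1 = 0\{a} ⊢ deadlocked
Reachable graph of Q (2 states):
  t0 = 0 | 0 | (0 + 0) + b.0\{a} ⊢ --b--▸ t1
  t1 = 0\{a} ⊢ deadlocked
Trace ⟨a⟩ through P, begin at {s0}:
  after a @ step 1: {s1}
  ✓ P
Trace ⟨a⟩ through Q, begin at {t0}:
  after a @ step 1: no successor for Q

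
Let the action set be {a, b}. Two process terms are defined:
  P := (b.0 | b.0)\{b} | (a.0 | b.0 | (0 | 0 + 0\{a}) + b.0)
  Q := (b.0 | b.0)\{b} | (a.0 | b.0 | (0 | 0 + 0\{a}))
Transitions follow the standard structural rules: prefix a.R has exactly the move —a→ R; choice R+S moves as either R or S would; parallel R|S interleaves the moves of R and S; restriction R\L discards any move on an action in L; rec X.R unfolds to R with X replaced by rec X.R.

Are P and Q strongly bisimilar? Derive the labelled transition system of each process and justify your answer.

LTS(P): 5 reachable states
  s0 = (b.0 | b.0)\{b} | (a.0 | b.0 | (0 | 0 + 0\{a}) + b.0) has moves -a-> s1, -b-> s2, -b-> s3
  s1 = (b.0 | b.0)\{b} | (0 | b.0 | (0 | 0 + 0\{a})) has moves -b-> s4
  s2 = (b.0 | b.0)\{b} | (a.0 | 0 | (0 | 0 + 0\{a})) has moves -a-> s4
  s3 = (b.0 | b.0)\{b} | 0 has moves (no moves)
  s4 = (b.0 | b.0)\{b} | (0 | 0 | (0 | 0 + 0\{a})) has moves (no moves)
LTS(Q): 4 reachable states
  t0 = (b.0 | b.0)\{b} | (a.0 | b.0 | (0 | 0 + 0\{a})) has moves -a-> t1, -b-> t2
  t1 = (b.0 | b.0)\{b} | (0 | b.0 | (0 | 0 + 0\{a})) has moves -b-> t3
  t2 = (b.0 | b.0)\{b} | (a.0 | 0 | (0 | 0 + 0\{a})) has moves -a-> t3
  t3 = (b.0 | b.0)\{b} | (0 | 0 | (0 | 0 + 0\{a})) has moves (no moves)
Bisimilarity quotient blocks:
  B0 = {s0}
  B1 = {s3, s4, t3}
  B2 = {s1, t1}
  B3 = {s2, t2}
  B4 = {t0}
s0 ∈ B0, t0 ∈ B4 → different blocks

not bisimilar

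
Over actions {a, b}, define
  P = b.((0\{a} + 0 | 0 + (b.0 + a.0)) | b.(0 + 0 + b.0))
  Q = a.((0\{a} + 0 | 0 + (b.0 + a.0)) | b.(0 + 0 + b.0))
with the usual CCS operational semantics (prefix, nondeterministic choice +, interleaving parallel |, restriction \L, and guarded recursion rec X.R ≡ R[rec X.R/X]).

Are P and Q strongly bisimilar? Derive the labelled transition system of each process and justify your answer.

not bisimilar

Reachable graph of P (7 states):
  s0 = b.((0\{a} + 0 | 0 + (b.0 + a.0)) | b.(0 + 0 + b.0)) → —b→ s1
  s1 = (0\{a} + 0 | 0 + (b.0 + a.0)) | b.(0 + 0 + b.0) → —a→ s2, —b→ s2, —b→ s3
  s2 = 0 | b.(0 + 0 + b.0) → —b→ s4
  s3 = (0\{a} + 0 | 0 + (b.0 + a.0)) | (0 + 0 + b.0) → —a→ s4, —b→ s4, —b→ s5
  s4 = 0 | (0 + 0 + b.0) → —b→ s6
  s5 = (0\{a} + 0 | 0 + (b.0 + a.0)) | 0 → —a→ s6, —b→ s6
  s6 = 0 | 0 → ·
Reachable graph of Q (7 states):
  t0 = a.((0\{a} + 0 | 0 + (b.0 + a.0)) | b.(0 + 0 + b.0)) → —a→ t1
  t1 = (0\{a} + 0 | 0 + (b.0 + a.0)) | b.(0 + 0 + b.0) → —a→ t2, —b→ t2, —b→ t3
  t2 = 0 | b.(0 + 0 + b.0) → —b→ t4
  t3 = (0\{a} + 0 | 0 + (b.0 + a.0)) | (0 + 0 + b.0) → —a→ t4, —b→ t4, —b→ t5
  t4 = 0 | (0 + 0 + b.0) → —b→ t6
  t5 = (0\{a} + 0 | 0 + (b.0 + a.0)) | 0 → —a→ t6, —b→ t6
  t6 = 0 | 0 → ·
Bisimilarity quotient blocks:
  B0 = {s0}
  B1 = {s1, t1}
  B2 = {s3, t3}
  B3 = {s4, t4}
  B4 = {s6, t6}
  B5 = {s5, t5}
  B6 = {s2, t2}
  B7 = {t0}
s0 ∈ B0, t0 ∈ B7 → different blocks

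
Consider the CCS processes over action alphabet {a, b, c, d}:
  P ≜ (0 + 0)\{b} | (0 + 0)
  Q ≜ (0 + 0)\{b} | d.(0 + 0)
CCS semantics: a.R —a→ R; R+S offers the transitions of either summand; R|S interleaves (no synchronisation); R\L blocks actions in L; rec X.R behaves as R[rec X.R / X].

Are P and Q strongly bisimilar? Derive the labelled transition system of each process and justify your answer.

NO

LTS(P): 1 reachable states
  s0 = (0 + 0)\{b} | (0 + 0) | stopped
LTS(Q): 2 reachable states
  t0 = (0 + 0)\{b} | d.(0 + 0) | -d-> t1
  t1 = (0 + 0)\{b} | (0 + 0) | stopped
Coarsest stable partition (strong bisimilarity classes):
  B0 = {s0, t1}
  B1 = {t0}
s0 ∈ B0, t0 ∈ B1 → different blocks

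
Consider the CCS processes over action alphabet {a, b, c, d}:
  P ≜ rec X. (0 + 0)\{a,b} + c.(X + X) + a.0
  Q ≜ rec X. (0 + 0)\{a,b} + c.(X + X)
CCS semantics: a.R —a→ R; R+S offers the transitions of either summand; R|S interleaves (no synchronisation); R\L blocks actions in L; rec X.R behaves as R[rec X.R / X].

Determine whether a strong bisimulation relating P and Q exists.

P's transition system — 3 states:
  s0 = rec X. (0 + 0)\{a,b} + c.(X + X) + a.0 has moves --a--▸ s1, --c--▸ s2
  s1 = 0 has moves deadlocked
  s2 = (rec X. (0 + 0)\{a,b} + c.(X + X) + a.0) + (rec X. (0 + 0)\{a,b} + c.(X + X) + a.0) has moves --a--▸ s1, --c--▸ s2
Q's transition system — 2 states:
  t0 = rec X. (0 + 0)\{a,b} + c.(X + X) has moves --c--▸ t1
  t1 = (rec X. (0 + 0)\{a,b} + c.(X + X)) + (rec X. (0 + 0)\{a,b} + c.(X + X)) has moves --c--▸ t1
Coarsest stable partition (strong bisimilarity classes):
  B0 = {s0, s2}
  B1 = {s1}
  B2 = {t0, t1}
s0 ∈ B0, t0 ∈ B2 → different blocks

NO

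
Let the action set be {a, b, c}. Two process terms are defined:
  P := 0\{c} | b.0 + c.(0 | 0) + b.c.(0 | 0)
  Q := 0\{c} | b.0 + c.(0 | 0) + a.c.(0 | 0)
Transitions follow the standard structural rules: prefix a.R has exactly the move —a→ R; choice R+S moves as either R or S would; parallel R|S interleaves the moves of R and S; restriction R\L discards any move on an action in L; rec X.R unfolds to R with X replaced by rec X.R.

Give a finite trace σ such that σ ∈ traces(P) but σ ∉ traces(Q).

bc

P's transition system — 4 states:
  s0 = 0\{c} | b.0 + c.(0 | 0) + b.c.(0 | 0) ⊢ -b-> s1, -b-> s2, -c-> s3
  s1 = 0\{c} | 0 ⊢ deadlocked
  s2 = c.(0 | 0) ⊢ -c-> s3
  s3 = 0 | 0 ⊢ deadlocked
Q's transition system — 4 states:
  t0 = 0\{c} | b.0 + c.(0 | 0) + a.c.(0 | 0) ⊢ -a-> t1, -b-> t2, -c-> t3
  t1 = c.(0 | 0) ⊢ -c-> t3
  t2 = 0\{c} | 0 ⊢ deadlocked
  t3 = 0 | 0 ⊢ deadlocked
Executing bc from P (initial set {s0}):
  step 1 (b): {s1, s2}
  step 2 (c): {s3}
  ✓ P
Executing bc from Q (initial set {t0}):
  step 1 (b): {t2}
  step 2 (c): ∅ (Q stuck)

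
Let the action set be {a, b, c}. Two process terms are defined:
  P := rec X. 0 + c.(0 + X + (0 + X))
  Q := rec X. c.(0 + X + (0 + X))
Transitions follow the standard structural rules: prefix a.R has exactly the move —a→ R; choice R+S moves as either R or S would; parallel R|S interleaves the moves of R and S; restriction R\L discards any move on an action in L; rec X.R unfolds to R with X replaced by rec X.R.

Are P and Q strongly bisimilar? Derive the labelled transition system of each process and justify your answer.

bisimilar

P's transition system — 2 states:
  s0 = rec X. 0 + c.(0 + X + (0 + X)) :: —c→ s1
  s1 = 0 + (rec X. 0 + c.(0 + X + (0 + X))) + (0 + (rec X. 0 + c.(0 + X + (0 + X)))) :: —c→ s1
Q's transition system — 2 states:
  t0 = rec X. c.(0 + X + (0 + X)) :: —c→ t1
  t1 = 0 + (rec X. c.(0 + X + (0 + X))) + (0 + (rec X. c.(0 + X + (0 + X)))) :: —c→ t1
Bisimilarity quotient blocks:
  B0 = {s0, s1, t0, t1}
s0 ∈ B0, t0 ∈ B0 → same block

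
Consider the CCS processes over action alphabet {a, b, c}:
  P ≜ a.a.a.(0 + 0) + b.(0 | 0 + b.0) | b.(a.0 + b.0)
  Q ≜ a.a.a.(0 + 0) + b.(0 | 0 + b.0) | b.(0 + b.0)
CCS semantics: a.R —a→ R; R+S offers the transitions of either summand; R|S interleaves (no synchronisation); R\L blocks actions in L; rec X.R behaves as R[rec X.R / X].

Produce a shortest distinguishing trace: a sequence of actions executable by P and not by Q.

LTS(P): 12 reachable states
  p0 = a.a.a.(0 + 0) + b.(0 | 0 + b.0) | b.(a.0 + b.0) has moves -a-> p1, -b-> p2, -b-> p3
  p1 = a.a.(0 + 0) has moves -a-> p4
  p2 = (0 | 0 + b.0) | b.(a.0 + b.0) has moves -b-> p5, -b-> p6
  p3 = b.(0 | 0 + b.0) | (a.0 + b.0) has moves -a-> p7, -b-> p5, -b-> p7
  p4 = a.(0 + 0) has moves -a-> p8
  p5 = (0 | 0 + b.0) | (a.0 + b.0) has moves -a-> p9, -b-> p10, -b-> p9
  p6 = 0 | b.(a.0 + b.0) has moves -b-> p10
  p7 = b.(0 | 0 + b.0) | 0 has moves -b-> p9
  p8 = 0 + 0 has moves deadlocked
  p9 = (0 | 0 + b.0) | 0 has moves -b-> p11
  p10 = 0 | (a.0 + b.0) has moves -a-> p11, -b-> p11
  p11 = 0 | 0 has moves deadlocked
LTS(Q): 12 reachable states
  q0 = a.a.a.(0 + 0) + b.(0 | 0 + b.0) | b.(0 + b.0) has moves -a-> q1, -b-> q2, -b-> q3
  q1 = a.a.(0 + 0) has moves -a-> q4
  q2 = (0 | 0 + b.0) | b.(0 + b.0) has moves -b-> q5, -b-> q6
  q3 = b.(0 | 0 + b.0) | (0 + b.0) has moves -b-> q5, -b-> q7
  q4 = a.(0 + 0) has moves -a-> q8
  q5 = (0 | 0 + b.0) | (0 + b.0) has moves -b-> q10, -b-> q9
  q6 = 0 | b.(0 + b.0) has moves -b-> q10
  q7 = b.(0 | 0 + b.0) | 0 has moves -b-> q9
  q8 = 0 + 0 has moves deadlocked
  q9 = (0 | 0 + b.0) | 0 has moves -b-> q11
  q10 = 0 | (0 + b.0) has moves -b-> q11
  q11 = 0 | 0 has moves deadlocked
Trace ⟨ba⟩ through P, begin at {p0}:
  step 1 (b): {p2, p3}
  step 2 (a): {p7}
  P completes σ.
Trace ⟨ba⟩ through Q, begin at {q0}:
  step 1 (b): {q2, q3}
  step 2 (a): ∅ (Q stuck)

ba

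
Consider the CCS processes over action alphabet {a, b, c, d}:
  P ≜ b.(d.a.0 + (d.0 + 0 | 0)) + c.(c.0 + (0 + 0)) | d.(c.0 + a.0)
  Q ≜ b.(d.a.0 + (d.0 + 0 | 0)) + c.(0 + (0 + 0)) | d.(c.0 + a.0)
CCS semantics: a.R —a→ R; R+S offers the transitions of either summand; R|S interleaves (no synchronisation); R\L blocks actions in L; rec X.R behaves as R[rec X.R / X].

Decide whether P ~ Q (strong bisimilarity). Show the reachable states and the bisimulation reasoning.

NO

P's transition system — 12 states:
  u0 = b.(d.a.0 + (d.0 + 0 | 0)) + c.(c.0 + (0 + 0)) | d.(c.0 + a.0) | =b=> u1, =c=> u2, =d=> u3
  u1 = d.a.0 + (d.0 + 0 | 0) | =d=> u4, =d=> u5
  u2 = (c.0 + (0 + 0)) | d.(c.0 + a.0) | =c=> u6, =d=> u7
  u3 = c.(c.0 + (0 + 0)) | (c.0 + a.0) | =a=> u8, =c=> u7, =c=> u8
  u4 = 0 | (no moves)
  u5 = a.0 | =a=> u4
  u6 = 0 | d.(c.0 + a.0) | =d=> u9
  u7 = (c.0 + (0 + 0)) | (c.0 + a.0) | =a=> u10, =c=> u10, =c=> u9
  u8 = c.(c.0 + (0 + 0)) | 0 | =c=> u10
  u9 = 0 | (c.0 + a.0) | =a=> u11, =c=> u11
  u10 = (c.0 + (0 + 0)) | 0 | =c=> u11
  u11 = 0 | 0 | (no moves)
Q's transition system — 9 states:
  v0 = b.(d.a.0 + (d.0 + 0 | 0)) + c.(0 + (0 + 0)) | d.(c.0 + a.0) | =b=> v1, =c=> v2, =d=> v3
  v1 = d.a.0 + (d.0 + 0 | 0) | =d=> v4, =d=> v5
  v2 = (0 + (0 + 0)) | d.(c.0 + a.0) | =d=> v6
  v3 = c.(0 + (0 + 0)) | (c.0 + a.0) | =a=> v7, =c=> v6, =c=> v7
  v4 = 0 | (no moves)
  v5 = a.0 | =a=> v4
  v6 = (0 + (0 + 0)) | (c.0 + a.0) | =a=> v8, =c=> v8
  v7 = c.(0 + (0 + 0)) | 0 | =c=> v8
  v8 = (0 + (0 + 0)) | 0 | (no moves)
Bisimilarity quotient blocks:
  B0 = {u0}
  B1 = {u3}
  B2 = {u8}
  B3 = {u10, v7}
  B4 = {u11, u4, v4, v8}
  B5 = {u7, v3}
  B6 = {u9, v6}
  B7 = {u1, v1}
  B8 = {u5, v5}
  B9 = {u2}
  B10 = {u6, v2}
  B11 = {v0}
u0 ∈ B0, v0 ∈ B11 → different blocks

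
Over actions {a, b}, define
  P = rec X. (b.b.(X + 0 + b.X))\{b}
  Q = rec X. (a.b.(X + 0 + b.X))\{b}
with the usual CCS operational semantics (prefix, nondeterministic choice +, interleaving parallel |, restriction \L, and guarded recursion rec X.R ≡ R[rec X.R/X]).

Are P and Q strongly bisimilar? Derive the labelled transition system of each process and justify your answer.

LTS(P): 1 reachable states
  m0 = rec X. (b.b.(X + 0 + b.X))\{b} | (no moves)
LTS(Q): 2 reachable states
  n0 = rec X. (a.b.(X + 0 + b.X))\{b} | —a→ n1
  n1 = (b.((rec X. (a.b.(X + 0 + b.X))\{b}) + 0 + b.(rec X. (a.b.(X + 0 + b.X))\{b})))\{b} | (no moves)
Bisimilarity quotient blocks:
  B0 = {m0, n1}
  B1 = {n0}
m0 ∈ B0, n0 ∈ B1 → different blocks

P ≁ Q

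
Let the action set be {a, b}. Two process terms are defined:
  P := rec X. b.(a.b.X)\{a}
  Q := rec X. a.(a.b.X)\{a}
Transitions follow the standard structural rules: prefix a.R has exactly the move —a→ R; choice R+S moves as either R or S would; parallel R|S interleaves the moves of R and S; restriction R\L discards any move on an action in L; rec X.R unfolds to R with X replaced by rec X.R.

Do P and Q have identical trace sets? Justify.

Reachable graph of P (2 states):
  m0 = rec X. b.(a.b.X)\{a} | ··b··> m1
  m1 = (a.b.(rec X. b.(a.b.X)\{a}))\{a} | (no moves)
Reachable graph of Q (2 states):
  n0 = rec X. a.(a.b.X)\{a} | ··a··> n1
  n1 = (a.b.(rec X. a.(a.b.X)\{a}))\{a} | (no moves)
Run σ = ⟨b⟩ on P: start {m0}
  after b @ step 1: {m1}
  P completes σ.
Run σ = ⟨b⟩ on Q: start {n0}
  after b @ step 1: no successor for Q

NO — witness ⟨b⟩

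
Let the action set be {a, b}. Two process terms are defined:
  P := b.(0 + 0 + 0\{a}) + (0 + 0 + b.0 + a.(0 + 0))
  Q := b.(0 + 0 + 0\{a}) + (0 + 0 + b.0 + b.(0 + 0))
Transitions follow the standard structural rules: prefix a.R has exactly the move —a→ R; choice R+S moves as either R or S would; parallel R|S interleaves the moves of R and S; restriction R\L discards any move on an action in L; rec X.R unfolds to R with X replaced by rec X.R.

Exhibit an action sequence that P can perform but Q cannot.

LTS(P): 4 reachable states
  s0 = b.(0 + 0 + 0\{a}) + (0 + 0 + b.0 + a.(0 + 0)) ⊢ —a→ s1, —b→ s2, —b→ s3
  s1 = 0 + 0 ⊢ ·
  s2 = 0 ⊢ ·
  s3 = 0 + 0 + 0\{a} ⊢ ·
LTS(Q): 4 reachable states
  t0 = b.(0 + 0 + 0\{a}) + (0 + 0 + b.0 + b.(0 + 0)) ⊢ —b→ t1, —b→ t2, —b→ t3
  t1 = 0 ⊢ ·
  t2 = 0 + 0 ⊢ ·
  t3 = 0 + 0 + 0\{a} ⊢ ·
Run σ = ⟨a⟩ on P: start {s0}
  [1] a ⇒ {s1}
  — P admits the full trace.
Run σ = ⟨a⟩ on Q: start {t0}
  [1] a ⇒ ∅ (Q stuck)

a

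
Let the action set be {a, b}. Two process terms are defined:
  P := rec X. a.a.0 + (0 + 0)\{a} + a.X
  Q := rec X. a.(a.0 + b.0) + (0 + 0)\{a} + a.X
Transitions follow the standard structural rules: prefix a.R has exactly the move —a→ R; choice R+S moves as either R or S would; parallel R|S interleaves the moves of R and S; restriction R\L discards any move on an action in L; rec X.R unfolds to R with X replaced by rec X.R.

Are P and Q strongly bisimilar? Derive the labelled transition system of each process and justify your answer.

P ≁ Q

Reachable graph of P (3 states):
  p0 = rec X. a.a.0 + (0 + 0)\{a} + a.X → --a--▸ p0, --a--▸ p1
  p1 = a.0 → --a--▸ p2
  p2 = 0 → deadlocked
Reachable graph of Q (3 states):
  q0 = rec X. a.(a.0 + b.0) + (0 + 0)\{a} + a.X → --a--▸ q0, --a--▸ q1
  q1 = a.0 + b.0 → --a--▸ q2, --b--▸ q2
  q2 = 0 → deadlocked
Bisimilarity quotient blocks:
  B0 = {p0}
  B1 = {p1}
  B2 = {p2, q2}
  B3 = {q0}
  B4 = {q1}
p0 ∈ B0, q0 ∈ B3 → different blocks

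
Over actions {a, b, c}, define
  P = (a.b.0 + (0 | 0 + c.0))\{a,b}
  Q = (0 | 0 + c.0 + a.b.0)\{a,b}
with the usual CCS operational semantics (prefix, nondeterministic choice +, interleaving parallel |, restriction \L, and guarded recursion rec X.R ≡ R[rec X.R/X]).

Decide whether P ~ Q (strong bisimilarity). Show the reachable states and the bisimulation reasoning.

P's transition system — 2 states:
  u0 = (a.b.0 + (0 | 0 + c.0))\{a,b} :: ··c··> u1
  u1 = 0\{a,b} :: ·
Q's transition system — 2 states:
  v0 = (0 | 0 + c.0 + a.b.0)\{a,b} :: ··c··> v1
  v1 = 0\{a,b} :: ·
Partition-refinement fixed point:
  B0 = {u0, v0}
  B1 = {u1, v1}
u0 ∈ B0, v0 ∈ B0 → same block

P ~ Q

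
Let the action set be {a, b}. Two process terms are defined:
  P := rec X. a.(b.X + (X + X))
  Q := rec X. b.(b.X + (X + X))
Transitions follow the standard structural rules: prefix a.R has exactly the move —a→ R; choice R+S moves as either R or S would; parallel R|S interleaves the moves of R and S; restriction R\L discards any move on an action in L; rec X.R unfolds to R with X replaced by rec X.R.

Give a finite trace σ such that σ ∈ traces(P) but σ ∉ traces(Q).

P's transition system — 2 states:
  p0 = rec X. a.(b.X + (X + X)) :: ··a··> p1
  p1 = b.(rec X. a.(b.X + (X + X))) + ((rec X. a.(b.X + (X + X))) + (rec X. a.(b.X + (X + X)))) :: ··a··> p1, ··b··> p0
Q's transition system — 2 states:
  q0 = rec X. b.(b.X + (X + X)) :: ··b··> q1
  q1 = b.(rec X. b.(b.X + (X + X))) + ((rec X. b.(b.X + (X + X))) + (rec X. b.(b.X + (X + X)))) :: ··b··> q0, ··b··> q1
Trace ⟨a⟩ through P, begin at {p0}:
  [1] a ⇒ {p1}
  ✓ P
Trace ⟨a⟩ through Q, begin at {q0}:
  [1] a ⇒ ∅ (Q stuck)

a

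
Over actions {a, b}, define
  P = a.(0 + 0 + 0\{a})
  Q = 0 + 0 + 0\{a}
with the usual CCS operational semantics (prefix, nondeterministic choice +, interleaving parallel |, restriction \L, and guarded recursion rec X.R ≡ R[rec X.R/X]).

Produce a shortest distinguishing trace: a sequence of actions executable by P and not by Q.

a

P's transition system — 2 states:
  m0 = a.(0 + 0 + 0\{a}) :: --a--▸ m1
  m1 = 0 + 0 + 0\{a} :: ∅
Q's transition system — 1 states:
  n0 = 0 + 0 + 0\{a} :: ∅
Trace ⟨a⟩ through P, begin at {m0}:
  [1] a ⇒ {m1}
  P completes σ.
Trace ⟨a⟩ through Q, begin at {n0}:
  [1] a ⇒ ∅ (Q stuck)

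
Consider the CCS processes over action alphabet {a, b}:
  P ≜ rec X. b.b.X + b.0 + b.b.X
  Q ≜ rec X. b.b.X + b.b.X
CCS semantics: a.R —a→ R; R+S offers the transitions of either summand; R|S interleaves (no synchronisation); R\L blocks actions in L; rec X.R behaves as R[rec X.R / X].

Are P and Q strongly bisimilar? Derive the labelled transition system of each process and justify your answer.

not bisimilar

Reachable graph of P (3 states):
  m0 = rec X. b.b.X + b.0 + b.b.X → --b--▸ m1, --b--▸ m2
  m1 = 0 → ∅
  m2 = b.(rec X. b.b.X + b.0 + b.b.X) → --b--▸ m0
Reachable graph of Q (2 states):
  n0 = rec X. b.b.X + b.b.X → --b--▸ n1
  n1 = b.(rec X. b.b.X + b.b.X) → --b--▸ n0
Coarsest stable partition (strong bisimilarity classes):
  B0 = {m0}
  B1 = {m2}
  B2 = {m1}
  B3 = {n0, n1}
m0 ∈ B0, n0 ∈ B3 → different blocks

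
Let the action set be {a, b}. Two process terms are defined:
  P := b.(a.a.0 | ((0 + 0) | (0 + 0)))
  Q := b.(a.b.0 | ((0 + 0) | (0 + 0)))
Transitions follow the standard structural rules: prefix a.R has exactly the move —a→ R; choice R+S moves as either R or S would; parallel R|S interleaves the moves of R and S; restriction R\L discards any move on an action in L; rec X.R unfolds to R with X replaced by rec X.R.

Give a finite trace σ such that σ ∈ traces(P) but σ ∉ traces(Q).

baa

LTS(P): 4 reachable states
  p0 = b.(a.a.0 | ((0 + 0) | (0 + 0))) :: --b--▸ p1
  p1 = a.a.0 | ((0 + 0) | (0 + 0)) :: --a--▸ p2
  p2 = a.0 | ((0 + 0) | (0 + 0)) :: --a--▸ p3
  p3 = 0 | ((0 + 0) | (0 + 0)) :: ·
LTS(Q): 4 reachable states
  q0 = b.(a.b.0 | ((0 + 0) | (0 + 0))) :: --b--▸ q1
  q1 = a.b.0 | ((0 + 0) | (0 + 0)) :: --a--▸ q2
  q2 = b.0 | ((0 + 0) | (0 + 0)) :: --b--▸ q3
  q3 = 0 | ((0 + 0) | (0 + 0)) :: ·
Trace ⟨baa⟩ through P, begin at {p0}:
  step 1 (b): {p1}
  step 2 (a): {p2}
  step 3 (a): {p3}
  P completes σ.
Trace ⟨baa⟩ through Q, begin at {q0}:
  step 1 (b): {q1}
  step 2 (a): {q2}
  step 3 (a): no successor for Q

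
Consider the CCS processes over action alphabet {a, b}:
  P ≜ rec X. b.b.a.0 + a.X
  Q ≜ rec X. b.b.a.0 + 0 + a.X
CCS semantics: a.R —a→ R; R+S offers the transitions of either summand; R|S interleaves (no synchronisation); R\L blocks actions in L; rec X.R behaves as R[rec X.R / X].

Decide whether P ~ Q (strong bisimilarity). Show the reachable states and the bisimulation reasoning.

P ~ Q

P's transition system — 4 states:
  m0 = rec X. b.b.a.0 + a.X has moves =a=> m0, =b=> m1
  m1 = b.a.0 has moves =b=> m2
  m2 = a.0 has moves =a=> m3
  m3 = 0 has moves ·
Q's transition system — 4 states:
  n0 = rec X. b.b.a.0 + 0 + a.X has moves =a=> n0, =b=> n1
  n1 = b.a.0 has moves =b=> n2
  n2 = a.0 has moves =a=> n3
  n3 = 0 has moves ·
Bisimilarity quotient blocks:
  B0 = {m0, n0}
  B1 = {m1, n1}
  B2 = {m2, n2}
  B3 = {m3, n3}
m0 ∈ B0, n0 ∈ B0 → same block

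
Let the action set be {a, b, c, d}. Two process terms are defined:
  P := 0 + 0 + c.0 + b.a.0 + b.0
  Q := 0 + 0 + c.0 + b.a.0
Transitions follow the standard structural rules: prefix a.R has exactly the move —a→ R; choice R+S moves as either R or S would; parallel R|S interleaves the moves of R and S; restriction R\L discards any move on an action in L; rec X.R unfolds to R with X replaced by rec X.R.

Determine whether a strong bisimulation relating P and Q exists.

P's transition system — 3 states:
  s0 = 0 + 0 + c.0 + b.a.0 + b.0 → =b=> s1, =b=> s2, =c=> s1
  s1 = 0 → deadlocked
  s2 = a.0 → =a=> s1
Q's transition system — 3 states:
  t0 = 0 + 0 + c.0 + b.a.0 → =b=> t1, =c=> t2
  t1 = a.0 → =a=> t2
  t2 = 0 → deadlocked
Bisimilarity quotient blocks:
  B0 = {s0}
  B1 = {s2, t1}
  B2 = {s1, t2}
  B3 = {t0}
s0 ∈ B0, t0 ∈ B3 → different blocks

not bisimilar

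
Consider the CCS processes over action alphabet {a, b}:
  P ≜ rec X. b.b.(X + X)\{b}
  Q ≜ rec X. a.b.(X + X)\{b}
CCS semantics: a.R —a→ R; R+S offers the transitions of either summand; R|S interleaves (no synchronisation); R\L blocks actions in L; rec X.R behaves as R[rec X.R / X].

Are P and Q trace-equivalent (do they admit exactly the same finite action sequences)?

traces(P) ≠ traces(Q) — witness ⟨b⟩

LTS(P): 3 reachable states
  p0 = rec X. b.b.(X + X)\{b} :: ··b··> p1
  p1 = b.((rec X. b.b.(X + X)\{b}) + (rec X. b.b.(X + X)\{b}))\{b} :: ··b··> p2
  p2 = ((rec X. b.b.(X + X)\{b}) + (rec X. b.b.(X + X)\{b}))\{b} :: deadlocked
LTS(Q): 4 reachable states
  q0 = rec X. a.b.(X + X)\{b} :: ··a··> q1
  q1 = b.((rec X. a.b.(X + X)\{b}) + (rec X. a.b.(X + X)\{b}))\{b} :: ··b··> q2
  q2 = ((rec X. a.b.(X + X)\{b}) + (rec X. a.b.(X + X)\{b}))\{b} :: ··a··> q3
  q3 = (b.((rec X. a.b.(X + X)\{b}) + (rec X. a.b.(X + X)\{b}))\{b})\{b} :: deadlocked
Run σ = ⟨b⟩ on P: start {p0}
  step 1 (b): {p1}
  P completes σ.
Run σ = ⟨b⟩ on Q: start {q0}
  step 1 (b): ∅ (Q stuck)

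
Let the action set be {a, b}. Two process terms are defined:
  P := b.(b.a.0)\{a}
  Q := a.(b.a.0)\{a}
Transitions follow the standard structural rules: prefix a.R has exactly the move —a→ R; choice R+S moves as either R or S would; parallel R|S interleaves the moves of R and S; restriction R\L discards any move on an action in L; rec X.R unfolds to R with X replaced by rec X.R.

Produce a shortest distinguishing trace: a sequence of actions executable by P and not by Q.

b

LTS(P): 3 reachable states
  u0 = b.(b.a.0)\{a} :: ··b··> u1
  u1 = (b.a.0)\{a} :: ··b··> u2
  u2 = (a.0)\{a} :: ·
LTS(Q): 3 reachable states
  v0 = a.(b.a.0)\{a} :: ··a··> v1
  v1 = (b.a.0)\{a} :: ··b··> v2
  v2 = (a.0)\{a} :: ·
Run σ = ⟨b⟩ on P: start {u0}
  [1] b ⇒ {u1}
  — P admits the full trace.
Run σ = ⟨b⟩ on Q: start {v0}
  [1] b ⇒ ∅  — Q cannot continue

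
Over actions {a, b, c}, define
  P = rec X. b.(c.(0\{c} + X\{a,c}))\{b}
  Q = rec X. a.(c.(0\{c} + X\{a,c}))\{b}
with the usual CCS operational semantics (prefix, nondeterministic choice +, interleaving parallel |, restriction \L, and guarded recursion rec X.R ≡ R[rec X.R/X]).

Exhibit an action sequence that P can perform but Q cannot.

b

Reachable graph of P (3 states):
  m0 = rec X. b.(c.(0\{c} + X\{a,c}))\{b} → --b--▸ m1
  m1 = (c.(0\{c} + (rec X. b.(c.(0\{c} + X\{a,c}))\{b})\{a,c}))\{b} → --c--▸ m2
  m2 = (0\{c} + (rec X. b.(c.(0\{c} + X\{a,c}))\{b})\{a,c})\{b} → ·
Reachable graph of Q (3 states):
  n0 = rec X. a.(c.(0\{c} + X\{a,c}))\{b} → --a--▸ n1
  n1 = (c.(0\{c} + (rec X. a.(c.(0\{c} + X\{a,c}))\{b})\{a,c}))\{b} → --c--▸ n2
  n2 = (0\{c} + (rec X. a.(c.(0\{c} + X\{a,c}))\{b})\{a,c})\{b} → ·
Trace ⟨b⟩ through P, begin at {m0}:
  step 1 (b): {m1}
  — P admits the full trace.
Trace ⟨b⟩ through Q, begin at {n0}:
  step 1 (b): no successor for Q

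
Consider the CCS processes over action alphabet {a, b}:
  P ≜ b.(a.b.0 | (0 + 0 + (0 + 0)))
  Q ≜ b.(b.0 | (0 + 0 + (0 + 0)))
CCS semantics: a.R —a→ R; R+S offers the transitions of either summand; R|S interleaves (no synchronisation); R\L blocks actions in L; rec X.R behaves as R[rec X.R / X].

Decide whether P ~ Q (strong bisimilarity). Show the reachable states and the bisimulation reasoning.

NO

Reachable graph of P (4 states):
  s0 = b.(a.b.0 | (0 + 0 + (0 + 0))) has moves --b--▸ s1
  s1 = a.b.0 | (0 + 0 + (0 + 0)) has moves --a--▸ s2
  s2 = b.0 | (0 + 0 + (0 + 0)) has moves --b--▸ s3
  s3 = 0 | (0 + 0 + (0 + 0)) has moves ∅
Reachable graph of Q (3 states):
  t0 = b.(b.0 | (0 + 0 + (0 + 0))) has moves --b--▸ t1
  t1 = b.0 | (0 + 0 + (0 + 0)) has moves --b--▸ t2
  t2 = 0 | (0 + 0 + (0 + 0)) has moves ∅
Partition-refinement fixed point:
  B0 = {s0}
  B1 = {s1}
  B2 = {s2, t1}
  B3 = {s3, t2}
  B4 = {t0}
s0 ∈ B0, t0 ∈ B4 → different blocks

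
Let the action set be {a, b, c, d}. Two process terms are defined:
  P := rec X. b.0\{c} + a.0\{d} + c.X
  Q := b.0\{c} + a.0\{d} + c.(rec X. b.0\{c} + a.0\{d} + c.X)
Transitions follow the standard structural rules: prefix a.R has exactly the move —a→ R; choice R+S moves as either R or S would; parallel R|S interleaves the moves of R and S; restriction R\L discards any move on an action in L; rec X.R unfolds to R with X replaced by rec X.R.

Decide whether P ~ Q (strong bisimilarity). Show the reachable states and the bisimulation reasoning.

bisimilar

Reachable graph of P (3 states):
  m0 = rec X. b.0\{c} + a.0\{d} + c.X :: --a--▸ m1, --b--▸ m2, --c--▸ m0
  m1 = 0\{d} :: (no moves)
  m2 = 0\{c} :: (no moves)
Reachable graph of Q (4 states):
  n0 = b.0\{c} + a.0\{d} + c.(rec X. b.0\{c} + a.0\{d} + c.X) :: --a--▸ n1, --b--▸ n2, --c--▸ n3
  n1 = 0\{d} :: (no moves)
  n2 = 0\{c} :: (no moves)
  n3 = rec X. b.0\{c} + a.0\{d} + c.X :: --a--▸ n1, --b--▸ n2, --c--▸ n3
Partition-refinement fixed point:
  B0 = {m0, n0, n3}
  B1 = {m1, m2, n1, n2}
m0 ∈ B0, n0 ∈ B0 → same block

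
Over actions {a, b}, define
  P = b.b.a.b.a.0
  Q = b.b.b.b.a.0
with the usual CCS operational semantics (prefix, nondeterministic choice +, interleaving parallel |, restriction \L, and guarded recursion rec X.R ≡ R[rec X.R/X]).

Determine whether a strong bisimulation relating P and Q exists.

LTS(P): 6 reachable states
  s0 = b.b.a.b.a.0 → —b→ s1
  s1 = b.a.b.a.0 → —b→ s2
  s2 = a.b.a.0 → —a→ s3
  s3 = b.a.0 → —b→ s4
  s4 = a.0 → —a→ s5
  s5 = 0 → ·
LTS(Q): 6 reachable states
  t0 = b.b.b.b.a.0 → —b→ t1
  t1 = b.b.b.a.0 → —b→ t2
  t2 = b.b.a.0 → —b→ t3
  t3 = b.a.0 → —b→ t4
  t4 = a.0 → —a→ t5
  t5 = 0 → ·
Partition-refinement fixed point:
  B0 = {s0}
  B1 = {s1}
  B2 = {s2}
  B3 = {s3, t3}
  B4 = {s4, t4}
  B5 = {s5, t5}
  B6 = {t0}
  B7 = {t1}
  B8 = {t2}
s0 ∈ B0, t0 ∈ B6 → different blocks

NO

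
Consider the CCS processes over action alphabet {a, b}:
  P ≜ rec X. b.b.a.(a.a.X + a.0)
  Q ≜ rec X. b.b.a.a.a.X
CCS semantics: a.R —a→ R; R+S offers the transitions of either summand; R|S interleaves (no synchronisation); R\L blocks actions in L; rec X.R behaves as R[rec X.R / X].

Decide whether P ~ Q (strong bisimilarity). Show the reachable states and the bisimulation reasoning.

P's transition system — 6 states:
  u0 = rec X. b.b.a.(a.a.X + a.0) :: =b=> u1
  u1 = b.a.(a.a.(rec X. b.b.a.(a.a.X + a.0)) + a.0) :: =b=> u2
  u2 = a.(a.a.(rec X. b.b.a.(a.a.X + a.0)) + a.0) :: =a=> u3
  u3 = a.a.(rec X. b.b.a.(a.a.X + a.0)) + a.0 :: =a=> u4, =a=> u5
  u4 = 0 :: ∅
  u5 = a.(rec X. b.b.a.(a.a.X + a.0)) :: =a=> u0
Q's transition system — 5 states:
  v0 = rec X. b.b.a.a.a.X :: =b=> v1
  v1 = b.a.a.a.(rec X. b.b.a.a.a.X) :: =b=> v2
  v2 = a.a.a.(rec X. b.b.a.a.a.X) :: =a=> v3
  v3 = a.a.(rec X. b.b.a.a.a.X) :: =a=> v4
  v4 = a.(rec X. b.b.a.a.a.X) :: =a=> v0
Bisimilarity quotient blocks:
  B0 = {u0}
  B1 = {u1}
  B2 = {u2}
  B3 = {u3}
  B4 = {u4}
  B5 = {u5}
  B6 = {v0}
  B7 = {v1}
  B8 = {v2}
  B9 = {v3}
  B10 = {v4}
u0 ∈ B0, v0 ∈ B6 → different blocks

NO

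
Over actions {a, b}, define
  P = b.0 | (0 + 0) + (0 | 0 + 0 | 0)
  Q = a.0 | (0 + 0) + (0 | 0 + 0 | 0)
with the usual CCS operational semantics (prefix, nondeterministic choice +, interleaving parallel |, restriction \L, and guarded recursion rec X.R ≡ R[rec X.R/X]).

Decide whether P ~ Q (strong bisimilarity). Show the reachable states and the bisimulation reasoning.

not bisimilar

Reachable graph of P (2 states):
  p0 = b.0 | (0 + 0) + (0 | 0 + 0 | 0) :: --b--▸ p1
  p1 = 0 | (0 + 0) :: ∅
Reachable graph of Q (2 states):
  q0 = a.0 | (0 + 0) + (0 | 0 + 0 | 0) :: --a--▸ q1
  q1 = 0 | (0 + 0) :: ∅
Coarsest stable partition (strong bisimilarity classes):
  B0 = {p0}
  B1 = {p1, q1}
  B2 = {q0}
p0 ∈ B0, q0 ∈ B2 → different blocks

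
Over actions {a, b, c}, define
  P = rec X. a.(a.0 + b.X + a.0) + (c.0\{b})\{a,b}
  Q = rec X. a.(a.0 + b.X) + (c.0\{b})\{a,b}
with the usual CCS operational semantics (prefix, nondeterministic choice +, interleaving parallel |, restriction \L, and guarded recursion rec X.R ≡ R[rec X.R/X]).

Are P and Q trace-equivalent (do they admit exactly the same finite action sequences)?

traces(P) = traces(Q)

Reachable graph of P (4 states):
  u0 = rec X. a.(a.0 + b.X + a.0) + (c.0\{b})\{a,b} → —a→ u1, —c→ u2
  u1 = a.0 + b.(rec X. a.(a.0 + b.X + a.0) + (c.0\{b})\{a,b}) + a.0 → —a→ u3, —b→ u0
  u2 = 0\{b}\{a,b} → ∅
  u3 = 0 → ∅
Reachable graph of Q (4 states):
  v0 = rec X. a.(a.0 + b.X) + (c.0\{b})\{a,b} → —a→ v1, —c→ v2
  v1 = a.0 + b.(rec X. a.(a.0 + b.X) + (c.0\{b})\{a,b}) → —a→ v3, —b→ v0
  v2 = 0\{b}\{a,b} → ∅
  v3 = 0 → ∅
Coarsest stable partition (strong bisimilarity classes):
  B0 = {u0, v0}
  B1 = {u1, v1}
  B2 = {u2, u3, v2, v3}
u0 ∈ B0, v0 ∈ B0 → same block
Bisimilar ⇒ trace-equivalent.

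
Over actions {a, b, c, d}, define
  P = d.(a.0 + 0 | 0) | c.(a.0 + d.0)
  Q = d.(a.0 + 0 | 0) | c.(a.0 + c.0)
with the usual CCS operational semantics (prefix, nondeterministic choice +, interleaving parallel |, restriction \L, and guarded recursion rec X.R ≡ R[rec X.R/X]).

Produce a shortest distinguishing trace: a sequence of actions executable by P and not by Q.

cdd

P's transition system — 9 states:
  u0 = d.(a.0 + 0 | 0) | c.(a.0 + d.0) | =c=> u1, =d=> u2
  u1 = d.(a.0 + 0 | 0) | (a.0 + d.0) | =a=> u3, =d=> u3, =d=> u4
  u2 = (a.0 + 0 | 0) | c.(a.0 + d.0) | =a=> u5, =c=> u4
  u3 = d.(a.0 + 0 | 0) | 0 | =d=> u6
  u4 = (a.0 + 0 | 0) | (a.0 + d.0) | =a=> u6, =a=> u7, =d=> u6
  u5 = 0 | c.(a.0 + d.0) | =c=> u7
  u6 = (a.0 + 0 | 0) | 0 | =a=> u8
  u7 = 0 | (a.0 + d.0) | =a=> u8, =d=> u8
  u8 = 0 | 0 | ·
Q's transition system — 9 states:
  v0 = d.(a.0 + 0 | 0) | c.(a.0 + c.0) | =c=> v1, =d=> v2
  v1 = d.(a.0 + 0 | 0) | (a.0 + c.0) | =a=> v3, =c=> v3, =d=> v4
  v2 = (a.0 + 0 | 0) | c.(a.0 + c.0) | =a=> v5, =c=> v4
  v3 = d.(a.0 + 0 | 0) | 0 | =d=> v6
  v4 = (a.0 + 0 | 0) | (a.0 + c.0) | =a=> v6, =a=> v7, =c=> v6
  v5 = 0 | c.(a.0 + c.0) | =c=> v7
  v6 = (a.0 + 0 | 0) | 0 | =a=> v8
  v7 = 0 | (a.0 + c.0) | =a=> v8, =c=> v8
  v8 = 0 | 0 | ·
Executing cdd from P (initial set {u0}):
  after c @ step 1: {u1}
  after d @ step 2: {u3, u4}
  after d @ step 3: {u6}
  P completes σ.
Executing cdd from Q (initial set {v0}):
  after c @ step 1: {v1}
  after d @ step 2: {v4}
  after d @ step 3: no successor for Q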